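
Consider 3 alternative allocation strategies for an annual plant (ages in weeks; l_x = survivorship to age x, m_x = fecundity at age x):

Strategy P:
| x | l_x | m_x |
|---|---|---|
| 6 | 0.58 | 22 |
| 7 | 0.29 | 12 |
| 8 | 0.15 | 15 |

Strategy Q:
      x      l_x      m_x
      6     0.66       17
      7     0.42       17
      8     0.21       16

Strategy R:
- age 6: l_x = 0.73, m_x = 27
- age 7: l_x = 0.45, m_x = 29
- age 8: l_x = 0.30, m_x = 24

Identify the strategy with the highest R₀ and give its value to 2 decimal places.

39.96

Strategy P: R₀ = 0.58×22 + 0.29×12 + 0.15×15 = 18.4900
Strategy Q: R₀ = 0.66×17 + 0.42×17 + 0.21×16 = 21.7200
Strategy R: R₀ = 0.73×27 + 0.45×29 + 0.30×24 = 39.9600
Highest R₀: strategy R with 39.9600.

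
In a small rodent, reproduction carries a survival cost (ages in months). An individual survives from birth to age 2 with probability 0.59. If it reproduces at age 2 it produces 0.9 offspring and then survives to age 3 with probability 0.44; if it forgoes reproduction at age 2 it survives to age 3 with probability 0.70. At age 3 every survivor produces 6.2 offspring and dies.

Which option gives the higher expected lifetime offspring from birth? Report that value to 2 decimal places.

2.56

breed at age 2: R₀ = 0.59 × (0.9 + 0.44 × 6.2) = 0.59 × 3.6280 = 2.1405
delay to age 3: R₀ = 0.59 × (0.70 × 6.2) = 0.59 × 4.3400 = 2.5606
Higher: delay to age 3 (2.5606).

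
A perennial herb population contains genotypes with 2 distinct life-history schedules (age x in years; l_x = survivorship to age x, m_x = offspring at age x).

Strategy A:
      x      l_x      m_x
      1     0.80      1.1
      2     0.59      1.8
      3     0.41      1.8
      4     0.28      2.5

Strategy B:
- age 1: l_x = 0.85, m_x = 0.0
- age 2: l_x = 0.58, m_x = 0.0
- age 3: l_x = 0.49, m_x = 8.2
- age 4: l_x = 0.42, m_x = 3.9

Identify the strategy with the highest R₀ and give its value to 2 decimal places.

Strategy A: R₀ = 0.80×1.1 + 0.59×1.8 + 0.41×1.8 + 0.28×2.5 = 3.3800
Strategy B: R₀ = 0.85×0.0 + 0.58×0.0 + 0.49×8.2 + 0.42×3.9 = 5.6560
Highest R₀: strategy B with 5.6560.

5.66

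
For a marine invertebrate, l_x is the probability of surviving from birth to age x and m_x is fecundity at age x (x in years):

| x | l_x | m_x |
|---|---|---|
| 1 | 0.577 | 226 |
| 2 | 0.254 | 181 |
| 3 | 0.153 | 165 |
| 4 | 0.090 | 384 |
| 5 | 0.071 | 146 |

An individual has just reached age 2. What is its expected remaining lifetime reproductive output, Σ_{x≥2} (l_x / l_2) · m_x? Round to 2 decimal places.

457.26

l_2 = 0.254. Conditional survival from age 2 to x is l_x / l_2.
  x=2: (0.254/0.254) × 181 = 181.0000
  x=3: (0.153/0.254) × 165 = 99.3898
  x=4: (0.090/0.254) × 384 = 136.0630
  x=5: (0.071/0.254) × 146 = 40.8110
Sum = 181.0000 + 99.3898 + 136.0630 + 40.8110 = 457.2638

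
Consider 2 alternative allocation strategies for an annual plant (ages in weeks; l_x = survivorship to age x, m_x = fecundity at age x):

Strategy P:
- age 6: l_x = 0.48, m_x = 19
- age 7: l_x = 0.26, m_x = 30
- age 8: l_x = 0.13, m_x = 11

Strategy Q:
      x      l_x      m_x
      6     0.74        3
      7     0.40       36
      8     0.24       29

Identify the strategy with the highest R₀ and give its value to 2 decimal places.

Strategy P: R₀ = 0.48×19 + 0.26×30 + 0.13×11 = 18.3500
Strategy Q: R₀ = 0.74×3 + 0.40×36 + 0.24×29 = 23.5800
Highest R₀: strategy Q with 23.5800.

23.58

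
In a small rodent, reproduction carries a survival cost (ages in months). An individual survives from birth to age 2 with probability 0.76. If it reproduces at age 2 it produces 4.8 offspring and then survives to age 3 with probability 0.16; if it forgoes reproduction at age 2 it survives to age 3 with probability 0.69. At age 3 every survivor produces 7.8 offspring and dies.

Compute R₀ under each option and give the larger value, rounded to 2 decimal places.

breed at age 2: R₀ = 0.76 × (4.8 + 0.16 × 7.8) = 0.76 × 6.0480 = 4.5965
delay to age 3: R₀ = 0.76 × (0.69 × 7.8) = 0.76 × 5.3820 = 4.0903
Higher: breed at age 2 (4.5965).

4.60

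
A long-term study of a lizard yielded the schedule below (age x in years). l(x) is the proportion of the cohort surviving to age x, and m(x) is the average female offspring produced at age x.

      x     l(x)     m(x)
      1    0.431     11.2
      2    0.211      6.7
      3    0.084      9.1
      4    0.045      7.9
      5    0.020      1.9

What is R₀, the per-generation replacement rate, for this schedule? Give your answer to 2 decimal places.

R₀ = Σ l(x) m(x):
  age 1: 0.431 × 11.2 = 4.8272
  age 2: 0.211 × 6.7 = 1.4137
  age 3: 0.084 × 9.1 = 0.7644
  age 4: 0.045 × 7.9 = 0.3555
  age 5: 0.020 × 1.9 = 0.0380
R₀ = 4.8272 + 1.4137 + 0.7644 + 0.3555 + 0.0380 = 7.3988

7.40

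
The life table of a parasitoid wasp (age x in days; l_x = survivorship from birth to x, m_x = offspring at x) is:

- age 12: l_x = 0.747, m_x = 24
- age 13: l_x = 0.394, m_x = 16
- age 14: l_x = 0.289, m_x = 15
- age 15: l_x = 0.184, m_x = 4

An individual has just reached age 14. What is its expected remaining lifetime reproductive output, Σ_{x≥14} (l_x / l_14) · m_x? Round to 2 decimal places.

17.55

l_14 = 0.289. Conditional survival from age 14 to x is l_x / l_14.
  x=14: (0.289/0.289) × 15 = 15.0000
  x=15: (0.184/0.289) × 4 = 2.5467
Sum = 15.0000 + 2.5467 = 17.5467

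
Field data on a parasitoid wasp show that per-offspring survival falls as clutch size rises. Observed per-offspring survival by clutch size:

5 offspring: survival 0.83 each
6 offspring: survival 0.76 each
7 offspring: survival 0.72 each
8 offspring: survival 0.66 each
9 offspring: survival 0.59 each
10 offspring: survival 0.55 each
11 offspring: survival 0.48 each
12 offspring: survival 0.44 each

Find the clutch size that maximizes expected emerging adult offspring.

Expected emerging adult offspring = c × s(c):
  c=5: 5 × 0.83 = 4.150
  c=6: 6 × 0.76 = 4.560
  c=7: 7 × 0.72 = 5.040
  c=8: 8 × 0.66 = 5.280
  c=9: 9 × 0.59 = 5.310
  c=10: 10 × 0.55 = 5.500
  c=11: 11 × 0.48 = 5.280
  c=12: 12 × 0.44 = 5.280
Maximum at c = 10 (5.500 emerging adult offspring).

10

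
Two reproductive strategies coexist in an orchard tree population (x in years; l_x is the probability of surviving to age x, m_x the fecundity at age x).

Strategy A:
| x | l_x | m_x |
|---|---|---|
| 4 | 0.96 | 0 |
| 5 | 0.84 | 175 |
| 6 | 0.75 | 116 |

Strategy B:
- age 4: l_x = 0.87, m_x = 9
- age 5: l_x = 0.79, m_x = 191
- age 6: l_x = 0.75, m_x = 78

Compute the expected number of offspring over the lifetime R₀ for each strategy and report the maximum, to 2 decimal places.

Strategy A: R₀ = 0.96×0 + 0.84×175 + 0.75×116 = 234.0000
Strategy B: R₀ = 0.87×9 + 0.79×191 + 0.75×78 = 217.2200
Highest R₀: strategy A with 234.0000.

234.00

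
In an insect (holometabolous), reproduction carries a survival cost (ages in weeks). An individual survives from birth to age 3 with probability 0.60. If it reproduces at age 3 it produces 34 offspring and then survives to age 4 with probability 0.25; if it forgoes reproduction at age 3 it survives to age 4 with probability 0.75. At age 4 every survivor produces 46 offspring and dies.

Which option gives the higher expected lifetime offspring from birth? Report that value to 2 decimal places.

breed at age 3: R₀ = 0.60 × (34 + 0.25 × 46) = 0.60 × 45.5000 = 27.3000
delay to age 4: R₀ = 0.60 × (0.75 × 46) = 0.60 × 34.5000 = 20.7000
Higher: breed at age 3 (27.3000).

27.30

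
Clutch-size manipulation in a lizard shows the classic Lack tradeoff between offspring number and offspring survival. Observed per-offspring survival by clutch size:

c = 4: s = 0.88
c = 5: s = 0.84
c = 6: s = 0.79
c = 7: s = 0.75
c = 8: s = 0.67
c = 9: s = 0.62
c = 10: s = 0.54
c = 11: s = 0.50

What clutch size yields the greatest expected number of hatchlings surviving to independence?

9

Expected hatchlings surviving to independence = c × s(c):
  c=4: 4 × 0.88 = 3.520
  c=5: 5 × 0.84 = 4.200
  c=6: 6 × 0.79 = 4.740
  c=7: 7 × 0.75 = 5.250
  c=8: 8 × 0.67 = 5.360
  c=9: 9 × 0.62 = 5.580
  c=10: 10 × 0.54 = 5.400
  c=11: 11 × 0.50 = 5.500
Maximum at c = 9 (5.580 hatchlings surviving to independence).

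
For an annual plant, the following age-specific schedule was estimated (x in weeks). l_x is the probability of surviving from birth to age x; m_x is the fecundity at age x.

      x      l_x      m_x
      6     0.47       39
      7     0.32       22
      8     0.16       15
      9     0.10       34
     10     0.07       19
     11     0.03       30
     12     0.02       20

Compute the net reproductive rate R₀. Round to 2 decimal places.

33.80

R₀ = Σ l_x m_x:
  age 6: 0.47 × 39 = 18.3300
  age 7: 0.32 × 22 = 7.0400
  age 8: 0.16 × 15 = 2.4000
  age 9: 0.10 × 34 = 3.4000
  age 10: 0.07 × 19 = 1.3300
  age 11: 0.03 × 30 = 0.9000
  age 12: 0.02 × 20 = 0.4000
R₀ = 18.3300 + 7.0400 + 2.4000 + 3.4000 + 1.3300 + 0.9000 + 0.4000 = 33.8000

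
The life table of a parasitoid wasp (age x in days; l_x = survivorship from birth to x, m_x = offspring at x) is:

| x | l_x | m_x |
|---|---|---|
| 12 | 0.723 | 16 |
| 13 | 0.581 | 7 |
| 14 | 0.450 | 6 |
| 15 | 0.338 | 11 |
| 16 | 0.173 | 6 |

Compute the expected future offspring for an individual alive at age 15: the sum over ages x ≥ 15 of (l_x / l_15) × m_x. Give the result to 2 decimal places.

14.07

l_15 = 0.338. Conditional survival from age 15 to x is l_x / l_15.
  x=15: (0.338/0.338) × 11 = 11.0000
  x=16: (0.173/0.338) × 6 = 3.0710
Sum = 11.0000 + 3.0710 = 14.0710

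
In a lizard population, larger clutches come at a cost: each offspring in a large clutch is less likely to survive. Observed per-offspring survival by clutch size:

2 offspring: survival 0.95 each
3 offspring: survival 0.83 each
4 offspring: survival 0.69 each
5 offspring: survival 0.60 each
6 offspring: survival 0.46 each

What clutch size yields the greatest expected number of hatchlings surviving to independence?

Expected hatchlings surviving to independence = c × s(c):
  c=2: 2 × 0.95 = 1.900
  c=3: 3 × 0.83 = 2.490
  c=4: 4 × 0.69 = 2.760
  c=5: 5 × 0.60 = 3.000
  c=6: 6 × 0.46 = 2.760
Maximum at c = 5 (3.000 hatchlings surviving to independence).

5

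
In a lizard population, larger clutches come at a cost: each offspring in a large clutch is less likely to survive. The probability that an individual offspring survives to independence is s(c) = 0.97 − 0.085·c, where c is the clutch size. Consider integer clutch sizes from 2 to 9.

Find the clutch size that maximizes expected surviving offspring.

6

Expected surviving offspring = c × s(c):
  c=2: 2 × 0.800 = 1.600
  c=3: 3 × 0.715 = 2.145
  c=4: 4 × 0.630 = 2.520
  c=5: 5 × 0.545 = 2.725
  c=6: 6 × 0.460 = 2.760
  c=7: 7 × 0.375 = 2.625
  c=8: 8 × 0.290 = 2.320
  c=9: 9 × 0.205 = 1.845
Maximum at c = 6 (2.760 surviving offspring).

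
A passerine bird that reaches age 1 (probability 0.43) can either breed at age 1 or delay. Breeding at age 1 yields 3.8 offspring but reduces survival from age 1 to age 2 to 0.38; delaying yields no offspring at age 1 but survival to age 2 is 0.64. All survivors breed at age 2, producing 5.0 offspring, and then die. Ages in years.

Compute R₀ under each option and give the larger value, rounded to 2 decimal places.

breed at age 1: R₀ = 0.43 × (3.8 + 0.38 × 5.0) = 0.43 × 5.7000 = 2.4510
delay to age 2: R₀ = 0.43 × (0.64 × 5.0) = 0.43 × 3.2000 = 1.3760
Higher: breed at age 1 (2.4510).

2.45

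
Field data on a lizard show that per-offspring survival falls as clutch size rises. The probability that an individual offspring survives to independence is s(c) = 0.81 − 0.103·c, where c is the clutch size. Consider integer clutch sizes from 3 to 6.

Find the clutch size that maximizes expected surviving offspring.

4

Expected surviving offspring = c × s(c):
  c=3: 3 × 0.501 = 1.503
  c=4: 4 × 0.398 = 1.592
  c=5: 5 × 0.295 = 1.475
  c=6: 6 × 0.192 = 1.152
Maximum at c = 4 (1.592 surviving offspring).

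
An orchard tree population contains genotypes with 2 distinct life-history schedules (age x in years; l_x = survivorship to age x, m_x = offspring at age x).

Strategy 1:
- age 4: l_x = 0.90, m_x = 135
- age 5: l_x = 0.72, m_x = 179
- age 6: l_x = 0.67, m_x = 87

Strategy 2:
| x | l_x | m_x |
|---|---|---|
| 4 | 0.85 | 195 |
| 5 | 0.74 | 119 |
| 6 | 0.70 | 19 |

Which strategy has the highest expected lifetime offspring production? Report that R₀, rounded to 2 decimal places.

308.67

Strategy 1: R₀ = 0.90×135 + 0.72×179 + 0.67×87 = 308.6700
Strategy 2: R₀ = 0.85×195 + 0.74×119 + 0.70×19 = 267.1100
Highest R₀: strategy 1 with 308.6700.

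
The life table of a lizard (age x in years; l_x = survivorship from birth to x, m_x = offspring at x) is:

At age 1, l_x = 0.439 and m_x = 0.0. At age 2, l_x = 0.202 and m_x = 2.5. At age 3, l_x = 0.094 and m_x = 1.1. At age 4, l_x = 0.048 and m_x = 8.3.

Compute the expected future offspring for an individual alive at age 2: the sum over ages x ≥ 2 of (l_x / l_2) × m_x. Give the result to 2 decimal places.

4.98

l_2 = 0.202. Conditional survival from age 2 to x is l_x / l_2.
  x=2: (0.202/0.202) × 2.5 = 2.5000
  x=3: (0.094/0.202) × 1.1 = 0.5119
  x=4: (0.048/0.202) × 8.3 = 1.9723
Sum = 2.5000 + 0.5119 + 1.9723 = 4.9842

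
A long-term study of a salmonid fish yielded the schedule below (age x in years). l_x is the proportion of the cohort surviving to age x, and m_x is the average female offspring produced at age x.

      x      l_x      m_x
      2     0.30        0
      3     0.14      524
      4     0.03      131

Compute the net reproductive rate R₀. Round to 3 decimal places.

77.290

R₀ = Σ l_x m_x:
  age 2: 0.30 × 0 = 0.0000
  age 3: 0.14 × 524 = 73.3600
  age 4: 0.03 × 131 = 3.9300
R₀ = 0.0000 + 73.3600 + 3.9300 = 77.2900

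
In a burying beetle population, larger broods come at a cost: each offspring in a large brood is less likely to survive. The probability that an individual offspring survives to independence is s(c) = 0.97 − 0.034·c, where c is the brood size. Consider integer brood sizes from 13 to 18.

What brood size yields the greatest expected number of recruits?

Expected recruits = c × s(c):
  c=13: 13 × 0.528 = 6.864
  c=14: 14 × 0.494 = 6.916
  c=15: 15 × 0.460 = 6.900
  c=16: 16 × 0.426 = 6.816
  c=17: 17 × 0.392 = 6.664
  c=18: 18 × 0.358 = 6.444
Maximum at c = 14 (6.916 recruits).

14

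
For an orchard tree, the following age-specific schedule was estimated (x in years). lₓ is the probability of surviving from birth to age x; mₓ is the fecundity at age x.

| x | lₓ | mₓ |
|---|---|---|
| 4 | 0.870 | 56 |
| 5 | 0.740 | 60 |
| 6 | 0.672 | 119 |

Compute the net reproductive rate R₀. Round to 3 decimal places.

173.088

R₀ = Σ lₓ mₓ:
  age 4: 0.870 × 56 = 48.7200
  age 5: 0.740 × 60 = 44.4000
  age 6: 0.672 × 119 = 79.9680
R₀ = 48.7200 + 44.4000 + 79.9680 = 173.0880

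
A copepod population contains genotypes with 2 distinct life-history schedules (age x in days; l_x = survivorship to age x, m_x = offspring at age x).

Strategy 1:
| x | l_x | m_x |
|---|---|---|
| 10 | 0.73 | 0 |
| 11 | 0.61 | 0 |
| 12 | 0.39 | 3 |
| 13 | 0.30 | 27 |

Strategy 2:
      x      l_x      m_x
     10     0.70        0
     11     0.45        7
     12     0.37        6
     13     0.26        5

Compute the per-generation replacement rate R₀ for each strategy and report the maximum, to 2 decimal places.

Strategy 1: R₀ = 0.73×0 + 0.61×0 + 0.39×3 + 0.30×27 = 9.2700
Strategy 2: R₀ = 0.70×0 + 0.45×7 + 0.37×6 + 0.26×5 = 6.6700
Highest R₀: strategy 1 with 9.2700.

9.27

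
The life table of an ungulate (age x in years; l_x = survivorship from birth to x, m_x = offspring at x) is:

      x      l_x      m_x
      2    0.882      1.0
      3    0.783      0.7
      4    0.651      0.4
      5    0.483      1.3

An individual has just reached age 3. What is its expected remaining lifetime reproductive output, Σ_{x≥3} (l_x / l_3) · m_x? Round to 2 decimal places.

1.83

l_3 = 0.783. Conditional survival from age 3 to x is l_x / l_3.
  x=3: (0.783/0.783) × 0.7 = 0.7000
  x=4: (0.651/0.783) × 0.4 = 0.3326
  x=5: (0.483/0.783) × 1.3 = 0.8019
Sum = 0.7000 + 0.3326 + 0.8019 = 1.8345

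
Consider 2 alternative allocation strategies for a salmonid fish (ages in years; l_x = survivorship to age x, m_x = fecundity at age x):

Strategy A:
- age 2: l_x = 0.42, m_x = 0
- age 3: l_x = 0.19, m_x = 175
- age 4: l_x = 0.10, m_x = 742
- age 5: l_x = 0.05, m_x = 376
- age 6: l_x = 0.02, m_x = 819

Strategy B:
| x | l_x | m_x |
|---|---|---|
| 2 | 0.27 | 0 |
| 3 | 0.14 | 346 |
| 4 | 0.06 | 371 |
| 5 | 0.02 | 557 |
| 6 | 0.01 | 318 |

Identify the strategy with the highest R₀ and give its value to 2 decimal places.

142.63

Strategy A: R₀ = 0.42×0 + 0.19×175 + 0.10×742 + 0.05×376 + 0.02×819 = 142.6300
Strategy B: R₀ = 0.27×0 + 0.14×346 + 0.06×371 + 0.02×557 + 0.01×318 = 85.0200
Highest R₀: strategy A with 142.6300.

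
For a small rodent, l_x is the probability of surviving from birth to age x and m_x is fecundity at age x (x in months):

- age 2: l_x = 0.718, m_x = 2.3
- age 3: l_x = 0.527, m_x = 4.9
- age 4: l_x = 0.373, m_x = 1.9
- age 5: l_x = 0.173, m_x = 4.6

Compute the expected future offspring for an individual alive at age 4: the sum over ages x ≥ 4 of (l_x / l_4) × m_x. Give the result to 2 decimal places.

l_4 = 0.373. Conditional survival from age 4 to x is l_x / l_4.
  x=4: (0.373/0.373) × 1.9 = 1.9000
  x=5: (0.173/0.373) × 4.6 = 2.1335
Sum = 1.9000 + 2.1335 = 4.0335

4.03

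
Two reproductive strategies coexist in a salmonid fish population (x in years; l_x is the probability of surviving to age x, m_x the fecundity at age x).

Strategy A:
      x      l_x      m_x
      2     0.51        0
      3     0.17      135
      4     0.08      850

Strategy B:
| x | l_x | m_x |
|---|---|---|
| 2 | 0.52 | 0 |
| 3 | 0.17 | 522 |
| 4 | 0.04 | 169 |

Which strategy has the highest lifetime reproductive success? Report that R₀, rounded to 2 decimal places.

Strategy A: R₀ = 0.51×0 + 0.17×135 + 0.08×850 = 90.9500
Strategy B: R₀ = 0.52×0 + 0.17×522 + 0.04×169 = 95.5000
Highest R₀: strategy B with 95.5000.

95.50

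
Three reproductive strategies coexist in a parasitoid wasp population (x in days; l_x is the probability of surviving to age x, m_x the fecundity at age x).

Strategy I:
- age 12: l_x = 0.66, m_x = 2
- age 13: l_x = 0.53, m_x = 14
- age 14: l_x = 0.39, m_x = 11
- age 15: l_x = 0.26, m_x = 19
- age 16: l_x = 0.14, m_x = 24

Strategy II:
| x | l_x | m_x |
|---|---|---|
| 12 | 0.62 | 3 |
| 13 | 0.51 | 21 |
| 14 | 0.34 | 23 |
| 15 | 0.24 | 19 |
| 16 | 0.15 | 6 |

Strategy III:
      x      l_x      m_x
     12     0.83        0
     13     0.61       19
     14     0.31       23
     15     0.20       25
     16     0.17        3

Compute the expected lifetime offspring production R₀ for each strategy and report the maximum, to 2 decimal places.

25.85

Strategy I: R₀ = 0.66×2 + 0.53×14 + 0.39×11 + 0.26×19 + 0.14×24 = 21.3300
Strategy II: R₀ = 0.62×3 + 0.51×21 + 0.34×23 + 0.24×19 + 0.15×6 = 25.8500
Strategy III: R₀ = 0.83×0 + 0.61×19 + 0.31×23 + 0.20×25 + 0.17×3 = 24.2300
Highest R₀: strategy II with 25.8500.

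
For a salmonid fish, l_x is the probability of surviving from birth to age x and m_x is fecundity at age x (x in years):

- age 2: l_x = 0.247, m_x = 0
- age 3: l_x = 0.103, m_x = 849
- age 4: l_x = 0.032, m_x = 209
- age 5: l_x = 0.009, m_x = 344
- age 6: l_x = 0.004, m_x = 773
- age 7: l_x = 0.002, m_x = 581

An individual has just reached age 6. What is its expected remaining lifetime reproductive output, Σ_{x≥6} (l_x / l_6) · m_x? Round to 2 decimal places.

l_6 = 0.004. Conditional survival from age 6 to x is l_x / l_6.
  x=6: (0.004/0.004) × 773 = 773.0000
  x=7: (0.002/0.004) × 581 = 290.5000
Sum = 773.0000 + 290.5000 = 1063.5000

1063.50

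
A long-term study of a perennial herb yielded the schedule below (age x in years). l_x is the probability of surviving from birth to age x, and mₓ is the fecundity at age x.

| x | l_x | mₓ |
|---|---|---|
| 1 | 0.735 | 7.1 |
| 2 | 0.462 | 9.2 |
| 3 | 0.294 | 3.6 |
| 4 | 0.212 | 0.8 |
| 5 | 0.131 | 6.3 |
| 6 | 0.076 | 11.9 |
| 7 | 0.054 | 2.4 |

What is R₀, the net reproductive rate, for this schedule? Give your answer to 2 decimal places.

R₀ = Σ l_x mₓ:
  age 1: 0.735 × 7.1 = 5.2185
  age 2: 0.462 × 9.2 = 4.2504
  age 3: 0.294 × 3.6 = 1.0584
  age 4: 0.212 × 0.8 = 0.1696
  age 5: 0.131 × 6.3 = 0.8253
  age 6: 0.076 × 11.9 = 0.9044
  age 7: 0.054 × 2.4 = 0.1296
R₀ = 5.2185 + 4.2504 + 1.0584 + 0.1696 + 0.8253 + 0.9044 + 0.1296 = 12.5562

12.56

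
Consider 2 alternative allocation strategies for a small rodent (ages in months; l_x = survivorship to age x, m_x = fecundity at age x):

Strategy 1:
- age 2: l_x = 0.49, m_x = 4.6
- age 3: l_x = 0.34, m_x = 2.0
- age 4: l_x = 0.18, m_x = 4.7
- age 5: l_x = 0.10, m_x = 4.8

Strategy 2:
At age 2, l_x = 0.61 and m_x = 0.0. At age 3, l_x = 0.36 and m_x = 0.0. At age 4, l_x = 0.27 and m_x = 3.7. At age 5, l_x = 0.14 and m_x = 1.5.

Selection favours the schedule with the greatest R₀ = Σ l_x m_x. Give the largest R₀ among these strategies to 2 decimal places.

Strategy 1: R₀ = 0.49×4.6 + 0.34×2.0 + 0.18×4.7 + 0.10×4.8 = 4.2600
Strategy 2: R₀ = 0.61×0.0 + 0.36×0.0 + 0.27×3.7 + 0.14×1.5 = 1.2090
Highest R₀: strategy 1 with 4.2600.

4.26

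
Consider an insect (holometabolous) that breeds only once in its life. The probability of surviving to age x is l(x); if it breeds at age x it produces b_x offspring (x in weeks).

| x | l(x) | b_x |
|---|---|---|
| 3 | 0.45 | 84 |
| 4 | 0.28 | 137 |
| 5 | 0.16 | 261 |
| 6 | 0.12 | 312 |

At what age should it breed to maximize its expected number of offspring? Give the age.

Expected offspring if breeding at age x = l(x) × b_x:
  age 3: 0.45 × 84 = 37.800
  age 4: 0.28 × 137 = 38.360
  age 5: 0.16 × 261 = 41.760
  age 6: 0.12 × 312 = 37.440
Maximum at age 5 (41.760).

5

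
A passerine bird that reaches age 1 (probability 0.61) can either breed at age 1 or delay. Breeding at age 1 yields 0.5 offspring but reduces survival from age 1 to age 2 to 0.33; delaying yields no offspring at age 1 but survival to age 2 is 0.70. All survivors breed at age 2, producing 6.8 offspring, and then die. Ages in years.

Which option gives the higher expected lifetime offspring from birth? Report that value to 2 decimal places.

breed at age 1: R₀ = 0.61 × (0.5 + 0.33 × 6.8) = 0.61 × 2.7440 = 1.6738
delay to age 2: R₀ = 0.61 × (0.70 × 6.8) = 0.61 × 4.7600 = 2.9036
Higher: delay to age 2 (2.9036).

2.90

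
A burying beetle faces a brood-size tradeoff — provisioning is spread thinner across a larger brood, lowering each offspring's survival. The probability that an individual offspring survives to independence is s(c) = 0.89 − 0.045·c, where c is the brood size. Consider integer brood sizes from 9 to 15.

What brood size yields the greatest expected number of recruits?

Expected recruits = c × s(c):
  c=9: 9 × 0.485 = 4.365
  c=10: 10 × 0.440 = 4.400
  c=11: 11 × 0.395 = 4.345
  c=12: 12 × 0.350 = 4.200
  c=13: 13 × 0.305 = 3.965
  c=14: 14 × 0.260 = 3.640
  c=15: 15 × 0.215 = 3.225
Maximum at c = 10 (4.400 recruits).

10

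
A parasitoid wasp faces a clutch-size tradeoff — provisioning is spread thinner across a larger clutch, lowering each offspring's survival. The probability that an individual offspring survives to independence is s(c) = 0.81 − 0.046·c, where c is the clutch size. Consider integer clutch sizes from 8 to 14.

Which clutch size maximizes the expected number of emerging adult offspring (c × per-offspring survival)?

Expected emerging adult offspring = c × s(c):
  c=8: 8 × 0.442 = 3.536
  c=9: 9 × 0.396 = 3.564
  c=10: 10 × 0.350 = 3.500
  c=11: 11 × 0.304 = 3.344
  c=12: 12 × 0.258 = 3.096
  c=13: 13 × 0.212 = 2.756
  c=14: 14 × 0.166 = 2.324
Maximum at c = 9 (3.564 emerging adult offspring).

9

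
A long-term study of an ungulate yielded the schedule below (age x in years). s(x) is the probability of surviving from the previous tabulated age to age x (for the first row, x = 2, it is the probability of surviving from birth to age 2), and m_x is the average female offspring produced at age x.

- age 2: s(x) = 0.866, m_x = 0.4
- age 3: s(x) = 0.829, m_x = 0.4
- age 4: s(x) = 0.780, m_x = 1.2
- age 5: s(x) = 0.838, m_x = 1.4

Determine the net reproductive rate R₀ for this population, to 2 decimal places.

Survivorship from birth: l_x = s_2·s_3·…·s_x.
  l_2 = 0.86600
  l_3 = 0.71791
  l_4 = 0.55997
  l_5 = 0.46926
R₀ = Σ l_x m_x:
  age 2: 0.86600 × 0.4 = 0.3464
  age 3: 0.71791 × 0.4 = 0.2872
  age 4: 0.55997 × 1.2 = 0.6720
  age 5: 0.46926 × 1.4 = 0.6570
R₀ = 0.3464 + 0.2872 + 0.6720 + 0.6570 = 1.9625

1.96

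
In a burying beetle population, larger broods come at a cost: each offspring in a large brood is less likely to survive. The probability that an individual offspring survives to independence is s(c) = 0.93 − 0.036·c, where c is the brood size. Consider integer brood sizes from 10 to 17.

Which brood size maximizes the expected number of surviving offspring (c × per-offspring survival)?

13

Expected surviving offspring = c × s(c):
  c=10: 10 × 0.570 = 5.700
  c=11: 11 × 0.534 = 5.874
  c=12: 12 × 0.498 = 5.976
  c=13: 13 × 0.462 = 6.006
  c=14: 14 × 0.426 = 5.964
  c=15: 15 × 0.390 = 5.850
  c=16: 16 × 0.354 = 5.664
  c=17: 17 × 0.318 = 5.406
Maximum at c = 13 (6.006 surviving offspring).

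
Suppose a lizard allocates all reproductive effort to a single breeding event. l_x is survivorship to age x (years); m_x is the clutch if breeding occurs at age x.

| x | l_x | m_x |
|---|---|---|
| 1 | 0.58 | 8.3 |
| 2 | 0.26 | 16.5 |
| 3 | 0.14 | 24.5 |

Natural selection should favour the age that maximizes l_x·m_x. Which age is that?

Expected offspring if breeding at age x = l_x × m_x:
  age 1: 0.58 × 8.3 = 4.814
  age 2: 0.26 × 16.5 = 4.290
  age 3: 0.14 × 24.5 = 3.430
Maximum at age 1 (4.814).

1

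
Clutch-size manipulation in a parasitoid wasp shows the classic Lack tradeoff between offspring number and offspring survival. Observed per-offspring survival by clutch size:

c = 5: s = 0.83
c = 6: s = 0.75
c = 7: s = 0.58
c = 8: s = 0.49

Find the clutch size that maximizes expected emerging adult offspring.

Expected emerging adult offspring = c × s(c):
  c=5: 5 × 0.83 = 4.150
  c=6: 6 × 0.75 = 4.500
  c=7: 7 × 0.58 = 4.060
  c=8: 8 × 0.49 = 3.920
Maximum at c = 6 (4.500 emerging adult offspring).

6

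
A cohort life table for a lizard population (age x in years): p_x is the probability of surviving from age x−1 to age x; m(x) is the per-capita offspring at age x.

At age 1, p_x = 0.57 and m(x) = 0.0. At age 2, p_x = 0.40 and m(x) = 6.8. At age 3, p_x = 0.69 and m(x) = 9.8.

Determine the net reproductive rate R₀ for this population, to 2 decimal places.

3.09

Survivorship from birth: l_x = p_1·p_2·…·p_x.
  l_1 = 0.57000
  l_2 = 0.22800
  l_3 = 0.15732
R₀ = Σ l_x m(x):
  age 1: 0.57000 × 0.0 = 0.0000
  age 2: 0.22800 × 6.8 = 1.5504
  age 3: 0.15732 × 9.8 = 1.5417
R₀ = 0.0000 + 1.5504 + 1.5417 = 3.0921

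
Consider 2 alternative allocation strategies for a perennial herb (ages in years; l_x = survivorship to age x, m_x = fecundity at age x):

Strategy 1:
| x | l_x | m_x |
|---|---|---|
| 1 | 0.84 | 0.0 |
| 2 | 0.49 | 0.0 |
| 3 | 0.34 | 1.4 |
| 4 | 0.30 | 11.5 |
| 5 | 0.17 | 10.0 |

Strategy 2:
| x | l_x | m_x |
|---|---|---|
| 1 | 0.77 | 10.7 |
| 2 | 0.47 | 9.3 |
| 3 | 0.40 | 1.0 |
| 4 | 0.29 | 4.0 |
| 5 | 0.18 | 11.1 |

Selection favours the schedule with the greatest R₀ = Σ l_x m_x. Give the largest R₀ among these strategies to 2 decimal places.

16.17

Strategy 1: R₀ = 0.84×0.0 + 0.49×0.0 + 0.34×1.4 + 0.30×11.5 + 0.17×10.0 = 5.6260
Strategy 2: R₀ = 0.77×10.7 + 0.47×9.3 + 0.40×1.0 + 0.29×4.0 + 0.18×11.1 = 16.1680
Highest R₀: strategy 2 with 16.1680.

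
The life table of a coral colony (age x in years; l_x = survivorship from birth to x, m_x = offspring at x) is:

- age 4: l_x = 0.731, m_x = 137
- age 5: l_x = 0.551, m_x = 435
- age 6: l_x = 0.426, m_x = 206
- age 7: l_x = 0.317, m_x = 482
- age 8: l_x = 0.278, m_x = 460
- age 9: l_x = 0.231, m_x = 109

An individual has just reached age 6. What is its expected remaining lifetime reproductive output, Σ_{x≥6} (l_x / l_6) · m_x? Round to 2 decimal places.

l_6 = 0.426. Conditional survival from age 6 to x is l_x / l_6.
  x=6: (0.426/0.426) × 206 = 206.0000
  x=7: (0.317/0.426) × 482 = 358.6714
  x=8: (0.278/0.426) × 460 = 300.1878
  x=9: (0.231/0.426) × 109 = 59.1056
Sum = 206.0000 + 358.6714 + 300.1878 + 59.1056 = 923.9648

923.96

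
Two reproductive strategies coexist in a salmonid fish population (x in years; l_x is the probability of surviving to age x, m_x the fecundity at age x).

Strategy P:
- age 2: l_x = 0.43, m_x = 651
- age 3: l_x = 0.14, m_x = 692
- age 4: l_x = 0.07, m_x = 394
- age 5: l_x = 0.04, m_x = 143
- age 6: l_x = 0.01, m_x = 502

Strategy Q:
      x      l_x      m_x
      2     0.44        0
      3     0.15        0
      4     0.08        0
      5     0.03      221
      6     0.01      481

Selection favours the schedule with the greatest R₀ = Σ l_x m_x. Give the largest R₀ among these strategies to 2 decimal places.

Strategy P: R₀ = 0.43×651 + 0.14×692 + 0.07×394 + 0.04×143 + 0.01×502 = 415.1300
Strategy Q: R₀ = 0.44×0 + 0.15×0 + 0.08×0 + 0.03×221 + 0.01×481 = 11.4400
Highest R₀: strategy P with 415.1300.

415.13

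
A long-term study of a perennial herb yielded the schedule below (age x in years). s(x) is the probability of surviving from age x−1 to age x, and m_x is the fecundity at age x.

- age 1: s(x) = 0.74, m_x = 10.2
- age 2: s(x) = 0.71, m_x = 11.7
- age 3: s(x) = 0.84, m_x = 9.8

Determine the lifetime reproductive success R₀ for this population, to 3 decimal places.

Survivorship from birth: l_x = s_1·s_2·…·s_x.
  l_1 = 0.74000
  l_2 = 0.52540
  l_3 = 0.44134
R₀ = Σ l_x m_x:
  age 1: 0.74000 × 10.2 = 7.5480
  age 2: 0.52540 × 11.7 = 6.1472
  age 3: 0.44134 × 9.8 = 4.3251
R₀ = 7.5480 + 6.1472 + 4.3251 = 18.0203

18.020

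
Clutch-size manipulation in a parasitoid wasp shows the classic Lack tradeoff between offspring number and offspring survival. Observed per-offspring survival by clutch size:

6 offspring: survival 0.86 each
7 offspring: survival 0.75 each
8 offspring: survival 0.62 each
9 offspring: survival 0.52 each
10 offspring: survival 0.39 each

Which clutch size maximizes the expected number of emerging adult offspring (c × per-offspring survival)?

Expected emerging adult offspring = c × s(c):
  c=6: 6 × 0.86 = 5.160
  c=7: 7 × 0.75 = 5.250
  c=8: 8 × 0.62 = 4.960
  c=9: 9 × 0.52 = 4.680
  c=10: 10 × 0.39 = 3.900
Maximum at c = 7 (5.250 emerging adult offspring).

7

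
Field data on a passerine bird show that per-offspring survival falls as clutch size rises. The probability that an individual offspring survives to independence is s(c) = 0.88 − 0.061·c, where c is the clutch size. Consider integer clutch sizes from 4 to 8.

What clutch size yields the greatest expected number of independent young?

7

Expected independent young = c × s(c):
  c=4: 4 × 0.636 = 2.544
  c=5: 5 × 0.575 = 2.875
  c=6: 6 × 0.514 = 3.084
  c=7: 7 × 0.453 = 3.171
  c=8: 8 × 0.392 = 3.136
Maximum at c = 7 (3.171 independent young).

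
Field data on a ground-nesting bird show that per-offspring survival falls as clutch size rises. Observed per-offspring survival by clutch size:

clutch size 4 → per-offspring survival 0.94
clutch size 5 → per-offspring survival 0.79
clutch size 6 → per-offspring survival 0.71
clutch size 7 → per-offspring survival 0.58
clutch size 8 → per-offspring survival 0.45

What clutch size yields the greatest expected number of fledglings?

Expected fledglings = c × s(c):
  c=4: 4 × 0.94 = 3.760
  c=5: 5 × 0.79 = 3.950
  c=6: 6 × 0.71 = 4.260
  c=7: 7 × 0.58 = 4.060
  c=8: 8 × 0.45 = 3.600
Maximum at c = 6 (4.260 fledglings).

6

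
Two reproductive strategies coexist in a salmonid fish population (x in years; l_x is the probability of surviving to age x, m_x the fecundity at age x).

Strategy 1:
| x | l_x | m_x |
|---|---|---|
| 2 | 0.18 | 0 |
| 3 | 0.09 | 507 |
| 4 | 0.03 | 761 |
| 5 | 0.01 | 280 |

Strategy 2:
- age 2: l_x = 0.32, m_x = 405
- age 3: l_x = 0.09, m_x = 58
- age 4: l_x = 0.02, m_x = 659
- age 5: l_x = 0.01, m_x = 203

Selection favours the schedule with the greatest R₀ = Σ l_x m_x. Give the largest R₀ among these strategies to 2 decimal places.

Strategy 1: R₀ = 0.18×0 + 0.09×507 + 0.03×761 + 0.01×280 = 71.2600
Strategy 2: R₀ = 0.32×405 + 0.09×58 + 0.02×659 + 0.01×203 = 150.0300
Highest R₀: strategy 2 with 150.0300.

150.03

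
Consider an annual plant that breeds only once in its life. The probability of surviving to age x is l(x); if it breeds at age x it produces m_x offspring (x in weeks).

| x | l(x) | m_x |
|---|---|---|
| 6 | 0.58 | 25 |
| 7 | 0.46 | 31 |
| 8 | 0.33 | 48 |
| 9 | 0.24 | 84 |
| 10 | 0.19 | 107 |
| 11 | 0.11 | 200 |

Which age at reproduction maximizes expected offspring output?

11

Expected offspring if breeding at age x = l(x) × m_x:
  age 6: 0.58 × 25 = 14.500
  age 7: 0.46 × 31 = 14.260
  age 8: 0.33 × 48 = 15.840
  age 9: 0.24 × 84 = 20.160
  age 10: 0.19 × 107 = 20.330
  age 11: 0.11 × 200 = 22.000
Maximum at age 11 (22.000).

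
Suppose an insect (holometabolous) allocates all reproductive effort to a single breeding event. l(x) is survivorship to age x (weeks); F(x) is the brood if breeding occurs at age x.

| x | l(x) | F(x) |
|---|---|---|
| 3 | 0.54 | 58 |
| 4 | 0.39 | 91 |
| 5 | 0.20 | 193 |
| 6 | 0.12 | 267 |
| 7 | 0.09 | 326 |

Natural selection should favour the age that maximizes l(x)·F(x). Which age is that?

5

Expected offspring if breeding at age x = l(x) × F(x):
  age 3: 0.54 × 58 = 31.320
  age 4: 0.39 × 91 = 35.490
  age 5: 0.20 × 193 = 38.600
  age 6: 0.12 × 267 = 32.040
  age 7: 0.09 × 326 = 29.340
Maximum at age 5 (38.600).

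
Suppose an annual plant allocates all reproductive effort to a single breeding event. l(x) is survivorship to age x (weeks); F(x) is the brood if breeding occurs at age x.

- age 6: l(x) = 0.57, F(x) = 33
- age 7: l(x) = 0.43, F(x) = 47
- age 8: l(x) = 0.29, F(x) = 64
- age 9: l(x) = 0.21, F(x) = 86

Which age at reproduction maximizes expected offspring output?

Expected offspring if breeding at age x = l(x) × F(x):
  age 6: 0.57 × 33 = 18.810
  age 7: 0.43 × 47 = 20.210
  age 8: 0.29 × 64 = 18.560
  age 9: 0.21 × 86 = 18.060
Maximum at age 7 (20.210).

7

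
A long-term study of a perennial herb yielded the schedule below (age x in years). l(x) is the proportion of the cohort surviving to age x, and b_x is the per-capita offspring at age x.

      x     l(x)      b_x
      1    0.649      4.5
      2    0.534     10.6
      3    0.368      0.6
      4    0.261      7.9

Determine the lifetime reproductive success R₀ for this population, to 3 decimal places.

R₀ = Σ l(x) b_x:
  age 1: 0.649 × 4.5 = 2.9205
  age 2: 0.534 × 10.6 = 5.6604
  age 3: 0.368 × 0.6 = 0.2208
  age 4: 0.261 × 7.9 = 2.0619
R₀ = 2.9205 + 5.6604 + 0.2208 + 2.0619 = 10.8636

10.864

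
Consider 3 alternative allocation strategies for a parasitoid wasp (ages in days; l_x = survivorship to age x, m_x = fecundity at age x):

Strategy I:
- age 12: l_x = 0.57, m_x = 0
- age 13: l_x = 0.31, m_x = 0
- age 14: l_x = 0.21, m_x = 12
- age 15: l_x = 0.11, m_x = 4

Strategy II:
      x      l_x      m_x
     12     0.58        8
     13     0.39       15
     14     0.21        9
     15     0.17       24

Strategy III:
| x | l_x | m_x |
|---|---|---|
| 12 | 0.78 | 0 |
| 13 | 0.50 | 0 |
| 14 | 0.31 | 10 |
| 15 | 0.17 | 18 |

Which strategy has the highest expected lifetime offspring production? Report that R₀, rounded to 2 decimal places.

Strategy I: R₀ = 0.57×0 + 0.31×0 + 0.21×12 + 0.11×4 = 2.9600
Strategy II: R₀ = 0.58×8 + 0.39×15 + 0.21×9 + 0.17×24 = 16.4600
Strategy III: R₀ = 0.78×0 + 0.50×0 + 0.31×10 + 0.17×18 = 6.1600
Highest R₀: strategy II with 16.4600.

16.46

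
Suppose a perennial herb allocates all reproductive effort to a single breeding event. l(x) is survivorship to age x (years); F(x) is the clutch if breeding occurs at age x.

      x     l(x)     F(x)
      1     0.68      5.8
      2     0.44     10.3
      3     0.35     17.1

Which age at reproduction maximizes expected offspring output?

Expected offspring if breeding at age x = l(x) × F(x):
  age 1: 0.68 × 5.8 = 3.944
  age 2: 0.44 × 10.3 = 4.532
  age 3: 0.35 × 17.1 = 5.985
Maximum at age 3 (5.985).

3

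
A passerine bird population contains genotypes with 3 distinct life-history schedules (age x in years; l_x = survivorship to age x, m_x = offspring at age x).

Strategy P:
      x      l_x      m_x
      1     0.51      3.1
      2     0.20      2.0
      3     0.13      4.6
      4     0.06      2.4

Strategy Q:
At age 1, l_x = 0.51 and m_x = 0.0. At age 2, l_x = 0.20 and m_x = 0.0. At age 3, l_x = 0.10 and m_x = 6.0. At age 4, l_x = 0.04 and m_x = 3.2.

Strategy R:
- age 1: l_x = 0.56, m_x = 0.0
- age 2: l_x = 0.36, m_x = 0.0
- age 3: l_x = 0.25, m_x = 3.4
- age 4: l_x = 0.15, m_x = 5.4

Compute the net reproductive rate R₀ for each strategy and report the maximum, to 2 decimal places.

Strategy P: R₀ = 0.51×3.1 + 0.20×2.0 + 0.13×4.6 + 0.06×2.4 = 2.7230
Strategy Q: R₀ = 0.51×0.0 + 0.20×0.0 + 0.10×6.0 + 0.04×3.2 = 0.7280
Strategy R: R₀ = 0.56×0.0 + 0.36×0.0 + 0.25×3.4 + 0.15×5.4 = 1.6600
Highest R₀: strategy P with 2.7230.

2.72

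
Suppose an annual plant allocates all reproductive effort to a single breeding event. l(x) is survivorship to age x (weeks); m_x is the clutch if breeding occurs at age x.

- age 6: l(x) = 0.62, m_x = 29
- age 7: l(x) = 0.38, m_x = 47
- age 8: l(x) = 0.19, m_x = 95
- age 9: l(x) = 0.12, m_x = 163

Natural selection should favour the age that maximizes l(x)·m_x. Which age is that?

Expected offspring if breeding at age x = l(x) × m_x:
  age 6: 0.62 × 29 = 17.980
  age 7: 0.38 × 47 = 17.860
  age 8: 0.19 × 95 = 18.050
  age 9: 0.12 × 163 = 19.560
Maximum at age 9 (19.560).

9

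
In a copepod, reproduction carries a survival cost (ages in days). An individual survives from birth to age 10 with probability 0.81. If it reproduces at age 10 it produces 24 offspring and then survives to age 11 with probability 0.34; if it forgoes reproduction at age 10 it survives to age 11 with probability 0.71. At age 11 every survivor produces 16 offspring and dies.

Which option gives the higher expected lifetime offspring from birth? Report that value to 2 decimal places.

23.85

breed at age 10: R₀ = 0.81 × (24 + 0.34 × 16) = 0.81 × 29.4400 = 23.8464
delay to age 11: R₀ = 0.81 × (0.71 × 16) = 0.81 × 11.3600 = 9.2016
Higher: breed at age 10 (23.8464).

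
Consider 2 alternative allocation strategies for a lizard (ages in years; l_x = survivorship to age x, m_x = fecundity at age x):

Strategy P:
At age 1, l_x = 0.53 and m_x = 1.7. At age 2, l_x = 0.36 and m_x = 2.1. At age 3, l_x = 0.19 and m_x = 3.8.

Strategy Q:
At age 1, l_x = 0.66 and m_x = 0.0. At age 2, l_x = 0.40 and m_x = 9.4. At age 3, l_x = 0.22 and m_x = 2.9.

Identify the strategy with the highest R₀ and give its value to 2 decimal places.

Strategy P: R₀ = 0.53×1.7 + 0.36×2.1 + 0.19×3.8 = 2.3790
Strategy Q: R₀ = 0.66×0.0 + 0.40×9.4 + 0.22×2.9 = 4.3980
Highest R₀: strategy Q with 4.3980.

4.40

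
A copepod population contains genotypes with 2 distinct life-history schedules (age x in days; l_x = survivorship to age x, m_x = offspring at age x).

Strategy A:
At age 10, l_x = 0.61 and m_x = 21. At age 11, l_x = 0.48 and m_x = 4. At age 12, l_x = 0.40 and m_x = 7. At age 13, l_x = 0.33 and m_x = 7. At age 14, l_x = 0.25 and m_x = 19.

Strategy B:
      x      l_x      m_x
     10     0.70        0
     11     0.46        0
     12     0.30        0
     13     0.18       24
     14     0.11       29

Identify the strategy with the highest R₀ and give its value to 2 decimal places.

Strategy A: R₀ = 0.61×21 + 0.48×4 + 0.40×7 + 0.33×7 + 0.25×19 = 24.5900
Strategy B: R₀ = 0.70×0 + 0.46×0 + 0.30×0 + 0.18×24 + 0.11×29 = 7.5100
Highest R₀: strategy A with 24.5900.

24.59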